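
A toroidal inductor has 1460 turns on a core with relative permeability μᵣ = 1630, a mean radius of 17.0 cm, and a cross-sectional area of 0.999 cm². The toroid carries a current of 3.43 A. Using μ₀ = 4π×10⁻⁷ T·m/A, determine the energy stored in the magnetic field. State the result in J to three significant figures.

U ≈ 2.40 J

L = μ₀μᵣN²A/(2πR) = (4π×10⁻⁷)(1630)(1460)²(9.990×10^-5)/(2π×0.17) = 0.4084 H.
U = ½LI² = ½(0.4084)(3.43)² = 2.402 J.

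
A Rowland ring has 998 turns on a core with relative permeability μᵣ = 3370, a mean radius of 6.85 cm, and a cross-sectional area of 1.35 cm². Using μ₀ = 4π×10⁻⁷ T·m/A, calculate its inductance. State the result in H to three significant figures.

L ≈ 1.32 H

For a thin toroid, L = μ₀μᵣN²A/(2πR).
L = (4π×10⁻⁷)(3370)(998)²(1.350×10^-4) / (2π×6.850×10^-2 m) = 1.323 H.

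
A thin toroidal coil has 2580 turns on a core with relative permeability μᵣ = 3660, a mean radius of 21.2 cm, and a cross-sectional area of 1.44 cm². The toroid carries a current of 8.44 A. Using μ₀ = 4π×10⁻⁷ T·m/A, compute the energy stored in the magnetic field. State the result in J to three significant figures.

L = μ₀μᵣN²A/(2πR) = (4π×10⁻⁷)(3660)(2580)²(1.440×10^-4)/(2π×0.212) = 3.31 H.
U = ½LI² = ½(3.31)(8.44)² = 117.9 J.

U ≈ 118 J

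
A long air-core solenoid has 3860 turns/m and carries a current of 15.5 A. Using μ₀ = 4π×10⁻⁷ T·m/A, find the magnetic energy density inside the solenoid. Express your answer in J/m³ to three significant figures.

B = μ₀nI = (4π×10⁻⁷)(3.860×10^3)(15.5) = 7.518×10^-2 T.
u = B²/(2μ₀) = (7.518×10^-2)²/(2×4π×10⁻⁷) = 2.249×10^3 J/m³.

u ≈ 2250 J/m³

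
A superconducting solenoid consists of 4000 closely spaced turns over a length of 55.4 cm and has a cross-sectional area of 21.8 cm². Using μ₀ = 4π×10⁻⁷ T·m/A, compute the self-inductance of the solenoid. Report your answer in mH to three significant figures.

L ≈ 79.1 mH

A = 21.8 cm² = 2.180×10^-3 m².
For a long solenoid, L = μ₀N²A/ℓ.
L = (4π×10⁻⁷)(4000)²(2.180×10^-3)/(0.554 m) = 7.912×10^-2 H.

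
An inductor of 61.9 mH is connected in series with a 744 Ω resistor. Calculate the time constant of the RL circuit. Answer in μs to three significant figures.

τ = L/R = (6.190×10^-2 H)/(744 Ω) = 8.320×10^-5 s.

τ ≈ 83.2 μs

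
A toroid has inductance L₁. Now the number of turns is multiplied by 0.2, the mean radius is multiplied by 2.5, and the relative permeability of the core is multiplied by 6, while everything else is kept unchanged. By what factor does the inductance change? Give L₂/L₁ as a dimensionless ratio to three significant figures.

For a toroid, L ∝ μᵣN²A/R.
L₂/L₁ = (0.2)^2 × (2.5)^-1 × (6) = 0.0960.

L₂/L₁ = 0.0960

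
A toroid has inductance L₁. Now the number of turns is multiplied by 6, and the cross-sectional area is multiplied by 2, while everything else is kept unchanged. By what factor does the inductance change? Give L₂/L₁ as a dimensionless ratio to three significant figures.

For a toroid, L ∝ μᵣN²A/R.
L₂/L₁ = (6)^2 × (2) = 72.0.

L₂/L₁ = 72.0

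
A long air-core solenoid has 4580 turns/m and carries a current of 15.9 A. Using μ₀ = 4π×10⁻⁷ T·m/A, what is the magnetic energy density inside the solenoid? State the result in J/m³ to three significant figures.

u ≈ 3330 J/m³

B = μ₀nI = (4π×10⁻⁷)(4.580×10^3)(15.9) = 9.151×10^-2 T.
u = B²/(2μ₀) = (9.151×10^-2)²/(2×4π×10⁻⁷) = 3.332×10^3 J/m³.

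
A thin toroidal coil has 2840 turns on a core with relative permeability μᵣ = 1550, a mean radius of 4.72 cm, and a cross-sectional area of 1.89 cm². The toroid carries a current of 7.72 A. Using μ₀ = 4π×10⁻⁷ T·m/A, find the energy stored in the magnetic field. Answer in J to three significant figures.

U ≈ 298 J

L = μ₀μᵣN²A/(2πR) = (4π×10⁻⁷)(1550)(2840)²(1.890×10^-4)/(2π×4.720×10^-2) = 10.01 H.
U = ½LI² = ½(10.01)(7.72)² = 298.3 J.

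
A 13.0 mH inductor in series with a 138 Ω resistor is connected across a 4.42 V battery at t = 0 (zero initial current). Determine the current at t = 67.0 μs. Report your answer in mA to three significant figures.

τ = L/R = 1.300×10^-2/138 = 9.420×10^-5 s; final current I_∞ = ε/R = 4.42/138 = 3.203×10^-2 A.
I(t) = I_∞(1 − e^(−t/τ)) with t/τ = 0.711.
I = (3.203×10^-2)(1 − e^(−0.711)) = 1.630×10^-2 A.

I ≈ 16.3 mA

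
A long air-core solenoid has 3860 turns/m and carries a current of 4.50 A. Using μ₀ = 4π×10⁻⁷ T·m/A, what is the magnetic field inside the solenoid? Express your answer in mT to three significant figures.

Inside a long solenoid, B = μ₀nI.
B = (4π×10⁻⁷)(3.860×10^3 m⁻¹)(4.50 A) = 2.183×10^-2 T.

B ≈ 21.8 mT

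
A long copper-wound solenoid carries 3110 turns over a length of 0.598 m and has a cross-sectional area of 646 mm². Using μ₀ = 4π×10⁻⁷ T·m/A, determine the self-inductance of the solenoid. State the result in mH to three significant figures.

L ≈ 13.1 mH

A = 646 mm² = 6.460×10^-4 m².
For a long solenoid, L = μ₀N²A/ℓ.
L = (4π×10⁻⁷)(3110)²(6.460×10^-4)/(0.598 m) = 1.313×10^-2 H.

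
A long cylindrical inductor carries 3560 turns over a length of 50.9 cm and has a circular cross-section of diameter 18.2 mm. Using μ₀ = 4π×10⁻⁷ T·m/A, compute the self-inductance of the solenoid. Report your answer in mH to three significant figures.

L ≈ 8.14 mH

A = π(d/2)² = π(9.100×10^-3 m)² = 2.602×10^-4 m².
For a long solenoid, L = μ₀N²A/ℓ.
L = (4π×10⁻⁷)(3560)²(2.602×10^-4)/(0.509 m) = 8.140×10^-3 H.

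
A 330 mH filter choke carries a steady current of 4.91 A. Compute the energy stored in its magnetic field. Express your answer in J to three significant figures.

U ≈ 3.98 J

Stored magnetic energy: U = ½LI².
U = ½(0.33 H)(4.91 A)² = 3.978 J.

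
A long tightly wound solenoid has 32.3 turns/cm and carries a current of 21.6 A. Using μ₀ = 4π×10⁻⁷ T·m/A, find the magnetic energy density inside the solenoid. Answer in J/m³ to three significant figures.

u ≈ 3060 J/m³

B = μ₀nI = (4π×10⁻⁷)(3.230×10^3)(21.6) = 8.767×10^-2 T.
u = B²/(2μ₀) = (8.767×10^-2)²/(2×4π×10⁻⁷) = 3.058×10^3 J/m³.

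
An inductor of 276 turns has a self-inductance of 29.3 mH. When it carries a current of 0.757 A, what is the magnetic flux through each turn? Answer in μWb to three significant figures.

From L = NΦ_B/I, the flux per turn is Φ_B = LI/N.
Φ_B = (2.930×10^-2 H)(0.757 A)/276 = 8.036×10^-5 Wb.

Φ_B ≈ 80.4 μWb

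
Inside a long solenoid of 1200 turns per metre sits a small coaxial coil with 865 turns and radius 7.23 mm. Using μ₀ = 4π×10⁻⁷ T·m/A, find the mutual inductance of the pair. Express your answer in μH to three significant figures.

The outer solenoid produces a uniform field B₁ = μ₀n₁I₁ across the inner coil,
so the flux linkage is N₂Φ = N₂B₁A₂ = μ₀n₁N₂A₂·I₁, giving M = μ₀n₁N₂A₂.
A₂ = πr² = π(7.230×10^-3 m)² = 1.642×10^-4 m².
M = (4π×10⁻⁷)(1200)(865)(1.642×10^-4) = 2.142×10^-4 H.

M ≈ 214 μH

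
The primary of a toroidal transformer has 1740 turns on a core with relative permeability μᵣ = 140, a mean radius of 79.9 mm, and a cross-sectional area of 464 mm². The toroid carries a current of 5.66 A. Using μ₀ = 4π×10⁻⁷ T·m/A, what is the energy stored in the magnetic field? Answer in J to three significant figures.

L = μ₀μᵣN²A/(2πR) = (4π×10⁻⁷)(140)(1740)²(4.640×10^-4)/(2π×7.990×10^-2) = 0.4923 H.
U = ½LI² = ½(0.4923)(5.66)² = 7.886 J.

U ≈ 7.89 J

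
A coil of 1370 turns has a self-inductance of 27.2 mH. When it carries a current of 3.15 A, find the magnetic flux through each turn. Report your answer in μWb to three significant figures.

From L = NΦ_B/I, the flux per turn is Φ_B = LI/N.
Φ_B = (2.720×10^-2 H)(3.15 A)/1370 = 6.254×10^-5 Wb.

Φ_B ≈ 62.5 μWb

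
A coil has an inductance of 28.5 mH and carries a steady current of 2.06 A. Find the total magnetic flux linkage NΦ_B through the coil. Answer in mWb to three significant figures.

NΦ_B ≈ 58.7 mWb

From L = NΦ_B/I, the flux linkage is NΦ_B = LI.
NΦ_B = (2.850×10^-2 H)(2.06 A) = 5.871×10^-2 Wb.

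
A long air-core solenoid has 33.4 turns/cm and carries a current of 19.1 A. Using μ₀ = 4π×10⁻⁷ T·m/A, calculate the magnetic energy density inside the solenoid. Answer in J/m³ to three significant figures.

B = μ₀nI = (4π×10⁻⁷)(3.340×10^3)(19.1) = 8.017×10^-2 T.
u = B²/(2μ₀) = (8.017×10^-2)²/(2×4π×10⁻⁷) = 2.557×10^3 J/m³.

u ≈ 2560 J/m³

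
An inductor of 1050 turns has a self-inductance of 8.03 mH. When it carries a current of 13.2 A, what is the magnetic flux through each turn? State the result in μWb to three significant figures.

Φ_B ≈ 101 μWb

From L = NΦ_B/I, the flux per turn is Φ_B = LI/N.
Φ_B = (8.030×10^-3 H)(13.2 A)/1050 = 1.009×10^-4 Wb.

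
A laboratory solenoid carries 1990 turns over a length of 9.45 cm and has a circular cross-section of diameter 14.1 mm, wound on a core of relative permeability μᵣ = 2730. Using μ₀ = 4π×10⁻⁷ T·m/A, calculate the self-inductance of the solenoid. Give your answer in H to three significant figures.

A = π(d/2)² = π(7.050×10^-3 m)² = 1.561×10^-4 m².
For a long solenoid, L = μ₀μᵣN²A/ℓ.
L = (4π×10⁻⁷)(2730)(1990)²(1.561×10^-4)/(9.450×10^-2 m) = 22.448 H.

L ≈ 22.4 H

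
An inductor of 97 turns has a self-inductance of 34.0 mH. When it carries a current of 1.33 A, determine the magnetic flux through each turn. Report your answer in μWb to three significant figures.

From L = NΦ_B/I, the flux per turn is Φ_B = LI/N.
Φ_B = (3.400×10^-2 H)(1.33 A)/97 = 4.662×10^-4 Wb.

Φ_B ≈ 466 μWb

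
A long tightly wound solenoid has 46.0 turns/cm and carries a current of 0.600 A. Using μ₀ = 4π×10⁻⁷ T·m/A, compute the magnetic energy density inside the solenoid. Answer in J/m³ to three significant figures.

u ≈ 4.79 J/m³

B = μ₀nI = (4π×10⁻⁷)(4.600×10^3)(0.600) = 3.468×10^-3 T.
u = B²/(2μ₀) = (3.468×10^-3)²/(2×4π×10⁻⁷) = 4.786 J/m³.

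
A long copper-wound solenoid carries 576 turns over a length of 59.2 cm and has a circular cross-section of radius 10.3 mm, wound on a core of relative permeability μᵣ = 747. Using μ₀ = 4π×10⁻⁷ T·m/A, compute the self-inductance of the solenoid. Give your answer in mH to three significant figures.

L ≈ 175 mH

A = πr² = π(1.030×10^-2 m)² = 3.333×10^-4 m².
For a long solenoid, L = μ₀μᵣN²A/ℓ.
L = (4π×10⁻⁷)(747)(576)²(3.333×10^-4)/(0.592 m) = 0.1753 H.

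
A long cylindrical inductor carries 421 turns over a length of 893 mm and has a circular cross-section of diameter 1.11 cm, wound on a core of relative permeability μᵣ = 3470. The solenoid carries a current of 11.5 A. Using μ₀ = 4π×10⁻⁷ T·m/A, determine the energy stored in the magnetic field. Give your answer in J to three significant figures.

U ≈ 5.54 J

A = π(d/2)² = π(5.550×10^-3 m)² = 9.677×10^-5 m².
L = μ₀μᵣN²A/ℓ = (4π×10⁻⁷)(3470)(421)²(9.677×10^-5)/(0.893) = 8.375×10^-2 H.
U = ½LI² = ½(8.375×10^-2)(11.5)² = 5.538 J.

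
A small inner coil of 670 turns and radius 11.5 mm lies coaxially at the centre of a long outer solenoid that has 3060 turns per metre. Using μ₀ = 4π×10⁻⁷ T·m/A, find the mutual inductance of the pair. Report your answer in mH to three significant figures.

The outer solenoid produces a uniform field B₁ = μ₀n₁I₁ across the inner coil,
so the flux linkage is N₂Φ = N₂B₁A₂ = μ₀n₁N₂A₂·I₁, giving M = μ₀n₁N₂A₂.
A₂ = πr² = π(1.150×10^-2 m)² = 4.1548×10^-4 m².
M = (4π×10⁻⁷)(3060)(670)(4.1548×10^-4) = 1.070×10^-3 H.

M ≈ 1.07 mH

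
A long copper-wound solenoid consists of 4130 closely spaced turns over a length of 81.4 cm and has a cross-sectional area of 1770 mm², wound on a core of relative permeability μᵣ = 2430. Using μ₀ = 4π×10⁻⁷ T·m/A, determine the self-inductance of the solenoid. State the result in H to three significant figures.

A = 1770 mm² = 1.770×10^-3 m².
For a long solenoid, L = μ₀μᵣN²A/ℓ.
L = (4π×10⁻⁷)(2430)(4130)²(1.770×10^-3)/(0.814 m) = 113.3 H.

L ≈ 113 H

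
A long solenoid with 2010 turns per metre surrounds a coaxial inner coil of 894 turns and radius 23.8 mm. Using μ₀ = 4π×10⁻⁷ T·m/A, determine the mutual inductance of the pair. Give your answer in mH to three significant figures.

M ≈ 4.02 mH

The outer solenoid produces a uniform field B₁ = μ₀n₁I₁ across the inner coil,
so the flux linkage is N₂Φ = N₂B₁A₂ = μ₀n₁N₂A₂·I₁, giving M = μ₀n₁N₂A₂.
A₂ = πr² = π(2.380×10^-2 m)² = 1.780×10^-3 m².
M = (4π×10⁻⁷)(2010)(894)(1.780×10^-3) = 4.018×10^-3 H.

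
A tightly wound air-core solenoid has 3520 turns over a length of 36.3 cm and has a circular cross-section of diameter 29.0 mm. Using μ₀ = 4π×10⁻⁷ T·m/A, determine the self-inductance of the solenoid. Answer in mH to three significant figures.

L ≈ 28.3 mH

A = π(d/2)² = π(1.450×10^-2 m)² = 6.605×10^-4 m².
For a long solenoid, L = μ₀N²A/ℓ.
L = (4π×10⁻⁷)(3520)²(6.605×10^-4)/(0.363 m) = 2.833×10^-2 H.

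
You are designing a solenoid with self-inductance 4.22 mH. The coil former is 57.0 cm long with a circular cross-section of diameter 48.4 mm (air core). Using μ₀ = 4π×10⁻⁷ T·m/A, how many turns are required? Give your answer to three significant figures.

N ≈ 1020 turns

A = π(d/2)² = π(2.420×10^-2 m)² = 1.840×10^-3 m².
From L = μ₀N²A/ℓ, N = √(Lℓ / (μ₀A)).
N = √[(4.220×10^-3)(0.57) / ((4π×10⁻⁷)×1.840×10^-3)] = √(1.040×10^6) ≈ 1020.0.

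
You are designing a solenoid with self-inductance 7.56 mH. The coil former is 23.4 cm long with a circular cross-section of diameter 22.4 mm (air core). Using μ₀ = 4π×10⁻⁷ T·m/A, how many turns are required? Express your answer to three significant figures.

N ≈ 1890 turns

A = π(d/2)² = π(1.120×10^-2 m)² = 3.941×10^-4 m².
From L = μ₀N²A/ℓ, N = √(Lℓ / (μ₀A)).
N = √[(7.560×10^-3)(0.234) / ((4π×10⁻⁷)×3.941×10^-4)] = √(3.572×10^6) ≈ 1890.0.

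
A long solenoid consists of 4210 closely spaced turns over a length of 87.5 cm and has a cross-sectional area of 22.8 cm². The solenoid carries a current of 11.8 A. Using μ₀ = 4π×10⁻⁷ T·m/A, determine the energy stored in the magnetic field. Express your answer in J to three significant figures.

A = 22.8 cm² = 2.280×10^-3 m².
L = μ₀N²A/ℓ = (4π×10⁻⁷)(4210)²(2.280×10^-3)/(0.875) = 5.804×10^-2 H.
U = ½LI² = ½(5.804×10^-2)(11.8)² = 4.04 J.

U ≈ 4.04 J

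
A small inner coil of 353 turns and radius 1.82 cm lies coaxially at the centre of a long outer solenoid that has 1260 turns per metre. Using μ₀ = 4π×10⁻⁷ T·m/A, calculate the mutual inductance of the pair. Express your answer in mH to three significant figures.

M ≈ 0.582 mH

The outer solenoid produces a uniform field B₁ = μ₀n₁I₁ across the inner coil,
so the flux linkage is N₂Φ = N₂B₁A₂ = μ₀n₁N₂A₂·I₁, giving M = μ₀n₁N₂A₂.
A₂ = πr² = π(1.820×10^-2 m)² = 1.041×10^-3 m².
M = (4π×10⁻⁷)(1260)(353)(1.041×10^-3) = 5.816×10^-4 H.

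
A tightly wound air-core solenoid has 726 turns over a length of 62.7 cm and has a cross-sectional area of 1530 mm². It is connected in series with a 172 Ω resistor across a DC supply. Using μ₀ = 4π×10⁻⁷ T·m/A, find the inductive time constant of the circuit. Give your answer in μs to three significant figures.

τ ≈ 9.40 μs

A = 1530 mm² = 1.530×10^-3 m².
L = μ₀N²A/ℓ = (4π×10⁻⁷)(726)²(1.530×10^-3)/(0.627) = 1.616×10^-3 H.
τ = L/R = (1.616×10^-3)/(172) = 9.397×10^-6 s.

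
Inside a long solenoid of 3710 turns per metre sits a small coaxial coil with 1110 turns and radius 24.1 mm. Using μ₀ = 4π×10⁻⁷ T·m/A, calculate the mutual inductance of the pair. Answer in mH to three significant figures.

M ≈ 9.44 mH

The outer solenoid produces a uniform field B₁ = μ₀n₁I₁ across the inner coil,
so the flux linkage is N₂Φ = N₂B₁A₂ = μ₀n₁N₂A₂·I₁, giving M = μ₀n₁N₂A₂.
A₂ = πr² = π(2.410×10^-2 m)² = 1.8247×10^-3 m².
M = (4π×10⁻⁷)(3710)(1110)(1.8247×10^-3) = 9.443×10^-3 H.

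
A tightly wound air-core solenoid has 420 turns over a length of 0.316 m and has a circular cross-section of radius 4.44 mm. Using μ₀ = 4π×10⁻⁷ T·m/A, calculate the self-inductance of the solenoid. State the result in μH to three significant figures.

L ≈ 43.4 μH

A = πr² = π(4.440×10^-3 m)² = 6.193×10^-5 m².
For a long solenoid, L = μ₀N²A/ℓ.
L = (4π×10⁻⁷)(420)²(6.193×10^-5)/(0.316 m) = 4.344×10^-5 H.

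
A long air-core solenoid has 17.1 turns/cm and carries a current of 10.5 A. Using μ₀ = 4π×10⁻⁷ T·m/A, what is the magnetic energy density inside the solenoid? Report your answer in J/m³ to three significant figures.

B = μ₀nI = (4π×10⁻⁷)(1.710×10^3)(10.5) = 2.256×10^-2 T.
u = B²/(2μ₀) = (2.256×10^-2)²/(2×4π×10⁻⁷) = 202.6 J/m³.

u ≈ 203 J/m³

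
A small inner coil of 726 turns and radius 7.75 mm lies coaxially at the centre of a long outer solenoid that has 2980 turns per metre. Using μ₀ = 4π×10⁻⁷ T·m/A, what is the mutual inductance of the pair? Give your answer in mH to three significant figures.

The outer solenoid produces a uniform field B₁ = μ₀n₁I₁ across the inner coil,
so the flux linkage is N₂Φ = N₂B₁A₂ = μ₀n₁N₂A₂·I₁, giving M = μ₀n₁N₂A₂.
A₂ = πr² = π(7.750×10^-3 m)² = 1.887×10^-4 m².
M = (4π×10⁻⁷)(2980)(726)(1.887×10^-4) = 5.130×10^-4 H.

M ≈ 0.513 mH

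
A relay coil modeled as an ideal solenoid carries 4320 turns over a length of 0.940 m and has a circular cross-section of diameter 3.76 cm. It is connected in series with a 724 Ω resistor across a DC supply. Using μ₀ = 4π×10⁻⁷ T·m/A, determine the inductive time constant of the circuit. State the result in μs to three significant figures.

A = π(d/2)² = π(1.880×10^-2 m)² = 1.110×10^-3 m².
L = μ₀N²A/ℓ = (4π×10⁻⁷)(4320)²(1.110×10^-3)/(0.94) = 2.770×10^-2 H.
τ = L/R = (2.770×10^-2)/(724) = 3.826×10^-5 s.

τ ≈ 38.3 μs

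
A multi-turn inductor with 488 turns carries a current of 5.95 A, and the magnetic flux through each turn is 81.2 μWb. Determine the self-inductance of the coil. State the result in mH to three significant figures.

Self-inductance is defined by L = NΦ_B/I (flux linkage over current).
L = (488)(8.120×10^-5 Wb)/(5.95 A) = 6.660×10^-3 H.

L ≈ 6.66 mH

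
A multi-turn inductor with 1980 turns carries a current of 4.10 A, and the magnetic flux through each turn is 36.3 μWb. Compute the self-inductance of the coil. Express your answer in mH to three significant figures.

L ≈ 17.5 mH

Self-inductance is defined by L = NΦ_B/I (flux linkage over current).
L = (1980)(3.630×10^-5 Wb)/(4.10 A) = 1.753×10^-2 H.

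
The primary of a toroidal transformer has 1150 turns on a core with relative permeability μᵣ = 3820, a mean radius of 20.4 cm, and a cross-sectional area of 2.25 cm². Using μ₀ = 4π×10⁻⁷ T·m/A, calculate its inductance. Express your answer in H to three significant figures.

L ≈ 1.11 H

For a thin toroid, L = μ₀μᵣN²A/(2πR).
L = (4π×10⁻⁷)(3820)(1150)²(2.250×10^-4) / (2π×0.204 m) = 1.114 H.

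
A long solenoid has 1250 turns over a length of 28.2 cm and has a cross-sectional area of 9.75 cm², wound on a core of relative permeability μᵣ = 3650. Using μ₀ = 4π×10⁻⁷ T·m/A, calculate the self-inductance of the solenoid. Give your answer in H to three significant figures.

A = 9.75 cm² = 9.750×10^-4 m².
For a long solenoid, L = μ₀μᵣN²A/ℓ.
L = (4π×10⁻⁷)(3650)(1250)²(9.750×10^-4)/(0.282 m) = 24.78 H.

L ≈ 24.8 H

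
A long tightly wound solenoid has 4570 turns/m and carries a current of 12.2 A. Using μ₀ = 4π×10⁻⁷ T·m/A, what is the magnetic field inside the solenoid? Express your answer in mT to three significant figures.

Inside a long solenoid, B = μ₀nI.
B = (4π×10⁻⁷)(4.570×10^3 m⁻¹)(12.2 A) = 7.006×10^-2 T.

B ≈ 70.1 mT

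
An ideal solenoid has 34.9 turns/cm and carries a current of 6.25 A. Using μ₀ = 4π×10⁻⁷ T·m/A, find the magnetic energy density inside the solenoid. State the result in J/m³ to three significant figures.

B = μ₀nI = (4π×10⁻⁷)(3.490×10^3)(6.25) = 2.741×10^-2 T.
u = B²/(2μ₀) = (2.741×10^-2)²/(2×4π×10⁻⁷) = 298.9 J/m³.

u ≈ 299 J/m³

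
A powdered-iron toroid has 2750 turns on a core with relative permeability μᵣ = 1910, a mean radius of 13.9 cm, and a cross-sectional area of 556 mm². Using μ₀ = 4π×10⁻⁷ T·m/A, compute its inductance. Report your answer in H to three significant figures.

For a thin toroid, L = μ₀μᵣN²A/(2πR).
L = (4π×10⁻⁷)(1910)(2750)²(5.560×10^-4) / (2π×0.139 m) = 11.56 H.

L ≈ 11.6 H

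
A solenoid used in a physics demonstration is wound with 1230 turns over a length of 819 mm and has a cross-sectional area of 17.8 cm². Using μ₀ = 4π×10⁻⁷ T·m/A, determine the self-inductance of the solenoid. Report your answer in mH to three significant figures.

L ≈ 4.13 mH

A = 17.8 cm² = 1.780×10^-3 m².
For a long solenoid, L = μ₀N²A/ℓ.
L = (4π×10⁻⁷)(1230)²(1.780×10^-3)/(0.819 m) = 4.132×10^-3 H.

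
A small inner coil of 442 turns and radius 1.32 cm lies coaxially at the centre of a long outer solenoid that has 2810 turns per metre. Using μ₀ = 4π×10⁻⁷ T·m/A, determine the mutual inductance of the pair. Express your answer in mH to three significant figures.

M ≈ 0.854 mH

The outer solenoid produces a uniform field B₁ = μ₀n₁I₁ across the inner coil,
so the flux linkage is N₂Φ = N₂B₁A₂ = μ₀n₁N₂A₂·I₁, giving M = μ₀n₁N₂A₂.
A₂ = πr² = π(1.320×10^-2 m)² = 5.474×10^-4 m².
M = (4π×10⁻⁷)(2810)(442)(5.474×10^-4) = 8.544×10^-4 H.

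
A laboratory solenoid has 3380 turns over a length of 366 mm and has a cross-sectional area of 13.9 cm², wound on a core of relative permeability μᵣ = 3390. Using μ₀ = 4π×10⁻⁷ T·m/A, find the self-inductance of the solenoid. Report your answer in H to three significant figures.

L ≈ 185 H

A = 13.9 cm² = 1.390×10^-3 m².
For a long solenoid, L = μ₀μᵣN²A/ℓ.
L = (4π×10⁻⁷)(3390)(3380)²(1.390×10^-3)/(0.366 m) = 184.8 H.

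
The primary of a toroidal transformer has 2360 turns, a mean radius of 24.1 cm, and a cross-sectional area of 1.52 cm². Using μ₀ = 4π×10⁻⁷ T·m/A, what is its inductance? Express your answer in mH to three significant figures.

L ≈ 0.703 mH

For a thin toroid, L = μ₀N²A/(2πR).
L = (4π×10⁻⁷)(2360)²(1.520×10^-4) / (2π×0.241 m) = 7.026×10^-4 H.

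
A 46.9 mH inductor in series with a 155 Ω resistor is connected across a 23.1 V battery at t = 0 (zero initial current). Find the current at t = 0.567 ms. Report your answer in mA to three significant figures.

I ≈ 126 mA

τ = L/R = 4.690×10^-2/155 = 3.026×10^-4 s; final current I_∞ = ε/R = 23.1/155 = 0.149 A.
I(t) = I_∞(1 − e^(−t/τ)) with t/τ = 1.874.
I = (0.149)(1 − e^(−1.874)) = 0.1262 A.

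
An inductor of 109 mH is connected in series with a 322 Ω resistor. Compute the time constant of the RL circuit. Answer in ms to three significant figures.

τ ≈ 0.339 ms

τ = L/R = (0.109 H)/(322 Ω) = 3.385×10^-4 s.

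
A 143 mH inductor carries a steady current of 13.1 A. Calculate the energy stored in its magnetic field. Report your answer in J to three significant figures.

U ≈ 12.3 J

Stored magnetic energy: U = ½LI².
U = ½(0.143 H)(13.1 A)² = 12.27 J.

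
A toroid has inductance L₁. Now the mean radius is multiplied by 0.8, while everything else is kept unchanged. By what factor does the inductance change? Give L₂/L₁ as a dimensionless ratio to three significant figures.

For a toroid, L ∝ μᵣN²A/R.
L₂/L₁ = (0.8)^-1 = 1.25.

L₂/L₁ = 1.25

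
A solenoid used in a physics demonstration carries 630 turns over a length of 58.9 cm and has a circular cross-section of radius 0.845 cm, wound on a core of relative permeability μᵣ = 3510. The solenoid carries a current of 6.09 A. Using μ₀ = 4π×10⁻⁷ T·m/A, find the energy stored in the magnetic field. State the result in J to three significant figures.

U ≈ 12.4 J

A = πr² = π(8.450×10^-3 m)² = 2.243×10^-4 m².
L = μ₀μᵣN²A/ℓ = (4π×10⁻⁷)(3510)(630)²(2.243×10^-4)/(0.589) = 0.6667 H.
U = ½LI² = ½(0.6667)(6.09)² = 12.36 J.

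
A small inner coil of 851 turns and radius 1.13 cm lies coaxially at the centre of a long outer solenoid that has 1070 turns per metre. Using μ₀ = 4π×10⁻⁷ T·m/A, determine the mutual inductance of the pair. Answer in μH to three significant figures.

M ≈ 459 μH

The outer solenoid produces a uniform field B₁ = μ₀n₁I₁ across the inner coil,
so the flux linkage is N₂Φ = N₂B₁A₂ = μ₀n₁N₂A₂·I₁, giving M = μ₀n₁N₂A₂.
A₂ = πr² = π(1.130×10^-2 m)² = 4.011×10^-4 m².
M = (4π×10⁻⁷)(1070)(851)(4.011×10^-4) = 4.590×10^-4 H.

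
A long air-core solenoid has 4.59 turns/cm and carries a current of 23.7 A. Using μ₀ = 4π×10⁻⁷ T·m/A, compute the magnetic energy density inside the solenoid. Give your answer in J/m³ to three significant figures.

u ≈ 74.4 J/m³

B = μ₀nI = (4π×10⁻⁷)(459)(23.7) = 1.367×10^-2 T.
u = B²/(2μ₀) = (1.367×10^-2)²/(2×4π×10⁻⁷) = 74.35 J/m³.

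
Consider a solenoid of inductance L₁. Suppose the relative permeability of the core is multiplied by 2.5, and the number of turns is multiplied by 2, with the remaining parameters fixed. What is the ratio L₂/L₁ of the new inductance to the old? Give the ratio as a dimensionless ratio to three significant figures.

For a solenoid, L ∝ μᵣN²A/ℓ.
L₂/L₁ = (2.5) × (2)^2 = 10.0.

L₂/L₁ = 10.0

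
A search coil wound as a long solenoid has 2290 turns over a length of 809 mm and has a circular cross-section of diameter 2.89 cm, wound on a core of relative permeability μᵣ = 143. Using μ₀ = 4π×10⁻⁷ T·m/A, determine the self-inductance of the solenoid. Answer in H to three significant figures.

L ≈ 0.764 H

A = π(d/2)² = π(1.445×10^-2 m)² = 6.560×10^-4 m².
For a long solenoid, L = μ₀μᵣN²A/ℓ.
L = (4π×10⁻⁷)(143)(2290)²(6.560×10^-4)/(0.809 m) = 0.7641 H.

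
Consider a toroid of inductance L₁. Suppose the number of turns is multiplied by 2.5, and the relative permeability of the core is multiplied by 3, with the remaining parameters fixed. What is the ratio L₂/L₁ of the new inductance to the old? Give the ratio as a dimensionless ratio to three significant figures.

For a toroid, L ∝ μᵣN²A/R.
L₂/L₁ = (2.5)^2 × (3) = 18.8.

L₂/L₁ = 18.8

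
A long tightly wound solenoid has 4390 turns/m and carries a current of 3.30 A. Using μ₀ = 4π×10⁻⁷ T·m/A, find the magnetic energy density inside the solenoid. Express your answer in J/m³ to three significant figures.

B = μ₀nI = (4π×10⁻⁷)(4.390×10^3)(3.30) = 1.820×10^-2 T.
u = B²/(2μ₀) = (1.820×10^-2)²/(2×4π×10⁻⁷) = 131.9 J/m³.

u ≈ 132 J/m³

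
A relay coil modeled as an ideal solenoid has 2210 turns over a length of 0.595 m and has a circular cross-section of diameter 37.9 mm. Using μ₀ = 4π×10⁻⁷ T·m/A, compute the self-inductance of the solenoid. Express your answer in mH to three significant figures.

A = π(d/2)² = π(1.895×10^-2 m)² = 1.128×10^-3 m².
For a long solenoid, L = μ₀N²A/ℓ.
L = (4π×10⁻⁷)(2210)²(1.128×10^-3)/(0.595 m) = 1.164×10^-2 H.

L ≈ 11.6 mH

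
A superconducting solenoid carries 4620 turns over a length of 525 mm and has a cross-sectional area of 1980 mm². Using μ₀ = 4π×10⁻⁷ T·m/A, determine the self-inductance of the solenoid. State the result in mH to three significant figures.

L ≈ 101 mH

A = 1980 mm² = 1.980×10^-3 m².
For a long solenoid, L = μ₀N²A/ℓ.
L = (4π×10⁻⁷)(4620)²(1.980×10^-3)/(0.525 m) = 0.1012 H.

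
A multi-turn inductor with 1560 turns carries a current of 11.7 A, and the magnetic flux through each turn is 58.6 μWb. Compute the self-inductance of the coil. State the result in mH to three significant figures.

Self-inductance is defined by L = NΦ_B/I (flux linkage over current).
L = (1560)(5.860×10^-5 Wb)/(11.7 A) = 7.813×10^-3 H.

L ≈ 7.81 mH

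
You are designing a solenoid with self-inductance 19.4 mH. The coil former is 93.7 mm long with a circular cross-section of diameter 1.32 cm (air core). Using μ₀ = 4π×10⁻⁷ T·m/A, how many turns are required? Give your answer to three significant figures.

N ≈ 3250 turns

A = π(d/2)² = π(6.600×10^-3 m)² = 1.368×10^-4 m².
From L = μ₀N²A/ℓ, N = √(Lℓ / (μ₀A)).
N = √[(1.940×10^-2)(9.370×10^-2) / ((4π×10⁻⁷)×1.368×10^-4)] = √(1.057×10^7) ≈ 3251.2.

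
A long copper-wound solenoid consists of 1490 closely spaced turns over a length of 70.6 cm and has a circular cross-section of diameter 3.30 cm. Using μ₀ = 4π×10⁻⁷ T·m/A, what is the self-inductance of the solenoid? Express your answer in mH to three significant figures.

L ≈ 3.38 mH

A = π(d/2)² = π(1.650×10^-2 m)² = 8.553×10^-4 m².
For a long solenoid, L = μ₀N²A/ℓ.
L = (4π×10⁻⁷)(1490)²(8.553×10^-4)/(0.706 m) = 3.380×10^-3 H.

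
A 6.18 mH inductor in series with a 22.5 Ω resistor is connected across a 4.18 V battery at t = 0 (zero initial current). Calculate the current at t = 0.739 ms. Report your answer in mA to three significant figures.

I ≈ 173 mA

τ = L/R = 6.180×10^-3/22.5 = 2.747×10^-4 s; final current I_∞ = ε/R = 4.18/22.5 = 0.1858 A.
I(t) = I_∞(1 − e^(−t/τ)) with t/τ = 2.691.
I = (0.1858)(1 − e^(−2.691)) = 0.1732 A.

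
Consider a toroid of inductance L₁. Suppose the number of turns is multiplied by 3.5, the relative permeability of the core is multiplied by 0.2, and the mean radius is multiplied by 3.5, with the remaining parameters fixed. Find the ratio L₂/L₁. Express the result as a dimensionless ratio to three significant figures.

L₂/L₁ = 0.700

For a toroid, L ∝ μᵣN²A/R.
L₂/L₁ = (3.5)^2 × (0.2) × (3.5)^-1 = 0.700.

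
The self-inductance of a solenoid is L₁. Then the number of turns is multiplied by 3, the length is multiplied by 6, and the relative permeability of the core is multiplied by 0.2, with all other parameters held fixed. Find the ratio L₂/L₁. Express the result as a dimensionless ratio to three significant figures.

For a solenoid, L ∝ μᵣN²A/ℓ.
L₂/L₁ = (3)^2 × (6)^-1 × (0.2) = 0.300.

L₂/L₁ = 0.300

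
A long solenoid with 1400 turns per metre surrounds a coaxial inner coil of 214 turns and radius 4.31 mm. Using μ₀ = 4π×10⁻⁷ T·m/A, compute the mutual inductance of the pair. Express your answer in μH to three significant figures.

The outer solenoid produces a uniform field B₁ = μ₀n₁I₁ across the inner coil,
so the flux linkage is N₂Φ = N₂B₁A₂ = μ₀n₁N₂A₂·I₁, giving M = μ₀n₁N₂A₂.
A₂ = πr² = π(4.310×10^-3 m)² = 5.836×10^-5 m².
M = (4π×10⁻⁷)(1400)(214)(5.836×10^-5) = 2.197×10^-5 H.

M ≈ 22.0 μH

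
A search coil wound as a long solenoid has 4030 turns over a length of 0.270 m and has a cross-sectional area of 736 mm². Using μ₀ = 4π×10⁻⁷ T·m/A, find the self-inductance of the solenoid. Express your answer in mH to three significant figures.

A = 736 mm² = 7.360×10^-4 m².
For a long solenoid, L = μ₀N²A/ℓ.
L = (4π×10⁻⁷)(4030)²(7.360×10^-4)/(0.27 m) = 5.563×10^-2 H.

L ≈ 55.6 mH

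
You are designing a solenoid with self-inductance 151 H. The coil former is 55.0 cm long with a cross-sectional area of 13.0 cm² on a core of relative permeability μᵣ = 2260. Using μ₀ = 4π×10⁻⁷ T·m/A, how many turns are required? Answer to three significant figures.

N ≈ 4740 turns

A = 13.0 cm² = 1.300×10^-3 m².
From L = μ₀μᵣN²A/ℓ, N = √(Lℓ / (μ₀μᵣA)).
N = √[(151)(0.55) / ((4π×10⁻⁷)(2260)×1.300×10^-3)] = √(2.249×10^7) ≈ 4742.8.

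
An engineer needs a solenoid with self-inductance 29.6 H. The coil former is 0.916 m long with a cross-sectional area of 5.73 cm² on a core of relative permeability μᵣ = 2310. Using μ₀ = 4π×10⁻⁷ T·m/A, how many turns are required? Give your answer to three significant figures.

N ≈ 4040 turns

A = 5.73 cm² = 5.730×10^-4 m².
From L = μ₀μᵣN²A/ℓ, N = √(Lℓ / (μ₀μᵣA)).
N = √[(29.6)(0.916) / ((4π×10⁻⁷)(2310)×5.730×10^-4)] = √(1.630×10^7) ≈ 4037.4.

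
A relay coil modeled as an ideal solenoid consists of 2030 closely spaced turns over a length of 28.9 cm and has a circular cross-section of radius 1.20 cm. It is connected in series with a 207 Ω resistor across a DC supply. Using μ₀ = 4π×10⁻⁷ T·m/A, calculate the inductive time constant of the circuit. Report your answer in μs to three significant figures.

τ ≈ 39.2 μs

A = πr² = π(1.200×10^-2 m)² = 4.524×10^-4 m².
L = μ₀N²A/ℓ = (4π×10⁻⁷)(2030)²(4.524×10^-4)/(0.289) = 8.106×10^-3 H.
τ = L/R = (8.106×10^-3)/(207) = 3.916×10^-5 s.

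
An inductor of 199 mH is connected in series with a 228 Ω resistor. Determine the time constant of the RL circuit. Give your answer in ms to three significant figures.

τ ≈ 0.873 ms

τ = L/R = (0.199 H)/(228 Ω) = 8.728×10^-4 s.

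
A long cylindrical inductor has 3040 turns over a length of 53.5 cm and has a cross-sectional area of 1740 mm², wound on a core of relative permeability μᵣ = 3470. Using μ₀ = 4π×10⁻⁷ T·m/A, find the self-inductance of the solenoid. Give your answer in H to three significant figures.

L ≈ 131 H

A = 1740 mm² = 1.740×10^-3 m².
For a long solenoid, L = μ₀μᵣN²A/ℓ.
L = (4π×10⁻⁷)(3470)(3040)²(1.740×10^-3)/(0.535 m) = 131.1 H.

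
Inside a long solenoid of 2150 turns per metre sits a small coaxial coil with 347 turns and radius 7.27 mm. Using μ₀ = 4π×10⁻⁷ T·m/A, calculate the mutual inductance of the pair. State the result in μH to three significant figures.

The outer solenoid produces a uniform field B₁ = μ₀n₁I₁ across the inner coil,
so the flux linkage is N₂Φ = N₂B₁A₂ = μ₀n₁N₂A₂·I₁, giving M = μ₀n₁N₂A₂.
A₂ = πr² = π(7.270×10^-3 m)² = 1.660×10^-4 m².
M = (4π×10⁻⁷)(2150)(347)(1.660×10^-4) = 1.557×10^-4 H.

M ≈ 156 μH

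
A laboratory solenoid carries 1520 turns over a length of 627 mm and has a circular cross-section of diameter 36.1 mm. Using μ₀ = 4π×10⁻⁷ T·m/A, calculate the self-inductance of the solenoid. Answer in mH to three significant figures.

A = π(d/2)² = π(1.805×10^-2 m)² = 1.024×10^-3 m².
For a long solenoid, L = μ₀N²A/ℓ.
L = (4π×10⁻⁷)(1520)²(1.024×10^-3)/(0.627 m) = 4.740×10^-3 H.

L ≈ 4.74 mH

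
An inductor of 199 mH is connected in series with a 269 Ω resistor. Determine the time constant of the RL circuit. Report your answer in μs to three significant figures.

τ ≈ 740 μs

τ = L/R = (0.199 H)/(269 Ω) = 7.398×10^-4 s.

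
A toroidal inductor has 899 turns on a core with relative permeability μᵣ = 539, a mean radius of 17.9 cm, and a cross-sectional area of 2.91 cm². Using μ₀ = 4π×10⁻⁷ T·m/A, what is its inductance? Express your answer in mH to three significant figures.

For a thin toroid, L = μ₀μᵣN²A/(2πR).
L = (4π×10⁻⁷)(539)(899)²(2.910×10^-4) / (2π×0.179 m) = 0.1416 H.

L ≈ 142 mH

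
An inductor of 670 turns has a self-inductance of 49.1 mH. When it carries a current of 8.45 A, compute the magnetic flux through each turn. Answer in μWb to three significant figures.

From L = NΦ_B/I, the flux per turn is Φ_B = LI/N.
Φ_B = (4.910×10^-2 H)(8.45 A)/670 = 6.192×10^-4 Wb.

Φ_B ≈ 619 μWb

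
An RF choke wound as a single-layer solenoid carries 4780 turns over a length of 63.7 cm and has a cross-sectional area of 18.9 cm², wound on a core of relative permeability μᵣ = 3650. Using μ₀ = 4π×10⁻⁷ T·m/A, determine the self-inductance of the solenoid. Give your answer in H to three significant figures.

A = 18.9 cm² = 1.890×10^-3 m².
For a long solenoid, L = μ₀μᵣN²A/ℓ.
L = (4π×10⁻⁷)(3650)(4780)²(1.890×10^-3)/(0.637 m) = 310.9 H.

L ≈ 311 H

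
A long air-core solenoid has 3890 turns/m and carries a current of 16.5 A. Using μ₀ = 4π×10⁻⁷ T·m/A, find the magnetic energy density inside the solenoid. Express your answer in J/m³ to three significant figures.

B = μ₀nI = (4π×10⁻⁷)(3.890×10^3)(16.5) = 8.066×10^-2 T.
u = B²/(2μ₀) = (8.066×10^-2)²/(2×4π×10⁻⁷) = 2.588×10^3 J/m³.

u ≈ 2590 J/m³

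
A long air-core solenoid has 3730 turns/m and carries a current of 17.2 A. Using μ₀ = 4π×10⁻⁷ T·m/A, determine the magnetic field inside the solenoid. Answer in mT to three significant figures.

B ≈ 80.6 mT

Inside a long solenoid, B = μ₀nI.
B = (4π×10⁻⁷)(3.730×10^3 m⁻¹)(17.2 A) = 8.062×10^-2 T.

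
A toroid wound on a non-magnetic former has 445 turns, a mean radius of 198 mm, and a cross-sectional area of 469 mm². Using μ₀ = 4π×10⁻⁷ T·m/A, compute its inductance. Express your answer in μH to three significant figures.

L ≈ 93.8 μH

For a thin toroid, L = μ₀N²A/(2πR).
L = (4π×10⁻⁷)(445)²(4.690×10^-4) / (2π×0.198 m) = 9.381×10^-5 H.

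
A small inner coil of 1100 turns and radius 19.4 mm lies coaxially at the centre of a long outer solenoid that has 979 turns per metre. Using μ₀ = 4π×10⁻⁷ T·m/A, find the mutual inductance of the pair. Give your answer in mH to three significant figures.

M ≈ 1.60 mH

The outer solenoid produces a uniform field B₁ = μ₀n₁I₁ across the inner coil,
so the flux linkage is N₂Φ = N₂B₁A₂ = μ₀n₁N₂A₂·I₁, giving M = μ₀n₁N₂A₂.
A₂ = πr² = π(1.940×10^-2 m)² = 1.182×10^-3 m².
M = (4π×10⁻⁷)(979)(1100)(1.182×10^-3) = 1.600×10^-3 H.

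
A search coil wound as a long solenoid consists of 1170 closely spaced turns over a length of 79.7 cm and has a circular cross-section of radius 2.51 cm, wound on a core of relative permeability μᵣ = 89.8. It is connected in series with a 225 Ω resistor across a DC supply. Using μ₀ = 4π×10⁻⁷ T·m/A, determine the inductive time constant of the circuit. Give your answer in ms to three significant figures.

τ ≈ 1.70 ms

A = πr² = π(2.510×10^-2 m)² = 1.979×10^-3 m².
L = μ₀μᵣN²A/ℓ = (4π×10⁻⁷)(89.8)(1170)²(1.979×10^-3)/(0.797) = 0.3836 H.
τ = L/R = (0.3836)/(225) = 1.70496×10^-3 s.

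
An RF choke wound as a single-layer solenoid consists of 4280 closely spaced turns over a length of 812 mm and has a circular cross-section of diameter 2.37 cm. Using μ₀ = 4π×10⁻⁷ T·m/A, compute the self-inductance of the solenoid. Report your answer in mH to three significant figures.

L ≈ 12.5 mH

A = π(d/2)² = π(1.185×10^-2 m)² = 4.412×10^-4 m².
For a long solenoid, L = μ₀N²A/ℓ.
L = (4π×10⁻⁷)(4280)²(4.412×10^-4)/(0.812 m) = 1.251×10^-2 H.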